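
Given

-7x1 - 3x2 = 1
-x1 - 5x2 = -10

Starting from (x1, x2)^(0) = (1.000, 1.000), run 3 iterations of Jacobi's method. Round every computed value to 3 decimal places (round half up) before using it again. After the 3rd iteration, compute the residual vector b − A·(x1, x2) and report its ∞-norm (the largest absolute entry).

Iteration 1:
  x1 = (1 - (-3)·1.000) / (-7) = -0.571
  x2 = (-10 - (-1)·1.000) / (-5) = 1.800
Iteration 2:
  x1 = (1 - (-3)·1.800) / (-7) = -0.914
  x2 = (-10 - (-1)·-0.571) / (-5) = 2.114
Iteration 3:
  x1 = (1 - (-3)·2.114) / (-7) = -1.049
  x2 = (-10 - (-1)·-0.914) / (-5) = 2.183
Residual b − A·x = (0.206, -0.134); ∞-norm = 0.206

0.206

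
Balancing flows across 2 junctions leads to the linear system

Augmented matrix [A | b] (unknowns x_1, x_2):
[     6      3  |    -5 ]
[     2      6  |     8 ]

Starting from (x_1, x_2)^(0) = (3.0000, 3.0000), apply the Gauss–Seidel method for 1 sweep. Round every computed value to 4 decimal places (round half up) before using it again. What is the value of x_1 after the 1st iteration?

Iteration 1:
  x_1 = (-5 - (3)·3.0000) / (6) = -2.3333
  x_2 = (8 - (2)·-2.3333) / (6) = 2.1111

-2.3333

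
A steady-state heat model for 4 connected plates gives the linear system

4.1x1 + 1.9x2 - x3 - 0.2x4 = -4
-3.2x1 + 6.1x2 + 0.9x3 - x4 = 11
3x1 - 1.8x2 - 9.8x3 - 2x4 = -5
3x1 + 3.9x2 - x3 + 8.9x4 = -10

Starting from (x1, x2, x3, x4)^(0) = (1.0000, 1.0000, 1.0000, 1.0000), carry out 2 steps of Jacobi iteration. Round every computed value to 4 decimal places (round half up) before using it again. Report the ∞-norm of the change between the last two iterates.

Iteration 1:
  x1 = (-4 - (1.9)·1.0000 - (-1)·1.0000 - (-0.2)·1.0000) / (4.1) = -1.1463
  x2 = (11 - (-3.2)·1.0000 - (0.9)·1.0000 - (-1)·1.0000) / (6.1) = 2.3443
  x3 = (-5 - (3)·1.0000 - (-1.8)·1.0000 - (-2)·1.0000) / (-9.8) = 0.4286
  x4 = (-10 - (3)·1.0000 - (3.9)·1.0000 - (-1)·1.0000) / (8.9) = -1.7865
Iteration 2:
  x1 = (-4 - (1.9)·2.3443 - (-1)·0.4286 - (-0.2)·-1.7865) / (4.1) = -2.0446
  x2 = (11 - (-3.2)·-1.1463 - (0.9)·0.4286 - (-1)·-1.7865) / (6.1) = 0.8458
  x3 = (-5 - (3)·-1.1463 - (-1.8)·2.3443 - (-2)·-1.7865) / (-9.8) = 0.0933
  x4 = (-10 - (3)·-1.1463 - (3.9)·2.3443 - (-1)·0.4286) / (8.9) = -1.7163
Change: (-0.8983, -1.4985, -0.3353, 0.0702) → max |·| = 1.4985

1.4985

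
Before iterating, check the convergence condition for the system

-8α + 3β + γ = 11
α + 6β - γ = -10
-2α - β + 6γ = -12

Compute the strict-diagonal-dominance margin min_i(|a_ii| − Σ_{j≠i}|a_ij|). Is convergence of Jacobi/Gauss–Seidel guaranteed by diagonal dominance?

3

row 1: |-8| − (3+1) = 4
row 2: |6| − (1+1) = 4
row 3: |6| − (2+1) = 3
minimum over rows = 3 → strictly diagonally dominant (convergence guaranteed)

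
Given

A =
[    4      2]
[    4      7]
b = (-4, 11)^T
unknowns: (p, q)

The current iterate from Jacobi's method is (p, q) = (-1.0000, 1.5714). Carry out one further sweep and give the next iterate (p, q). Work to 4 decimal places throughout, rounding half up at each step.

(-1.7857, 2.1429)

One sweep:
  p = (-4 - (2)·1.5714) / (4) = -1.7857
  q = (11 - (4)·-1.0000) / (7) = 2.1429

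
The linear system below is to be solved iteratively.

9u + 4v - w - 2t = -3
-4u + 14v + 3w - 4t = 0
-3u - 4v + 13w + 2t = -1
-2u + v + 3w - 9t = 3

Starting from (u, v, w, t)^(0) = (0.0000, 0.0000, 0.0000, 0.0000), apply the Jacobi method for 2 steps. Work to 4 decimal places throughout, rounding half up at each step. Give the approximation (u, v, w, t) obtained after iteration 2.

Iteration 1:
  u = (-3 - (4)·0.0000 - (-1)·0.0000 - (-2)·0.0000) / (9) = -0.3333
  v = (0 - (-4)·0.0000 - (3)·0.0000 - (-4)·0.0000) / (14) = 0.0000
  w = (-1 - (-3)·0.0000 - (-4)·0.0000 - (2)·0.0000) / (13) = -0.0769
  t = (3 - (-2)·0.0000 - (1)·0.0000 - (3)·0.0000) / (-9) = -0.3333
Iteration 2:
  u = (-3 - (4)·0.0000 - (-1)·-0.0769 - (-2)·-0.3333) / (9) = -0.4159
  v = (0 - (-4)·-0.3333 - (3)·-0.0769 - (-4)·-0.3333) / (14) = -0.1740
  w = (-1 - (-3)·-0.3333 - (-4)·0.0000 - (2)·-0.3333) / (13) = -0.1026
  t = (3 - (-2)·-0.3333 - (1)·0.0000 - (3)·-0.0769) / (-9) = -0.2849

(-0.4159, -0.1740, -0.1026, -0.2849)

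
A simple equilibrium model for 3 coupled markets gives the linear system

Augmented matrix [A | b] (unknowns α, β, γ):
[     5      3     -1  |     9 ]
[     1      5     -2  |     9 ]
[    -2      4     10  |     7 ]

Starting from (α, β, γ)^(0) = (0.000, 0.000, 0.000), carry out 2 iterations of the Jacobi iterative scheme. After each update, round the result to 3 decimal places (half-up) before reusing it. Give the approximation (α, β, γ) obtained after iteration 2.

Iteration 1:
  α = (9 - (3)·0.000 - (-1)·0.000) / (5) = 1.800
  β = (9 - (1)·0.000 - (-2)·0.000) / (5) = 1.800
  γ = (7 - (-2)·0.000 - (4)·0.000) / (10) = 0.700
Iteration 2:
  α = (9 - (3)·1.800 - (-1)·0.700) / (5) = 0.860
  β = (9 - (1)·1.800 - (-2)·0.700) / (5) = 1.720
  γ = (7 - (-2)·1.800 - (4)·1.800) / (10) = 0.340

(0.860, 1.720, 0.340)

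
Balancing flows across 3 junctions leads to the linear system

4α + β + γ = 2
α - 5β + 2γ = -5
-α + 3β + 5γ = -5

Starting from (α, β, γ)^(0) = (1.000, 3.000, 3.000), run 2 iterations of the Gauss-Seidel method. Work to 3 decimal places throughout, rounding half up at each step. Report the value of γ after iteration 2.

-0.976

Iteration 1:
  α = (2 - (1)·3.000 - (1)·3.000) / (4) = -1.000
  β = (-5 - (1)·-1.000 - (2)·3.000) / (-5) = 2.000
  γ = (-5 - (-1)·-1.000 - (3)·2.000) / (5) = -2.400
Iteration 2:
  α = (2 - (1)·2.000 - (1)·-2.400) / (4) = 0.600
  β = (-5 - (1)·0.600 - (2)·-2.400) / (-5) = 0.160
  γ = (-5 - (-1)·0.600 - (3)·0.160) / (5) = -0.976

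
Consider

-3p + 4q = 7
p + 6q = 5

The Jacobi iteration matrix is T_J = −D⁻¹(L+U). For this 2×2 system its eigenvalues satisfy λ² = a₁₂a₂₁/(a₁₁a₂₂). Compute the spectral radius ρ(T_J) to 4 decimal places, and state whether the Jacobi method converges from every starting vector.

a₁₂a₂₁/(a₁₁a₂₂) = (4)·(1) / ((-3)·(6)) = -0.222222
ρ = √|-0.222222| = √0.222222 = 0.4714
ρ < 1, so Jacobi converges

0.4714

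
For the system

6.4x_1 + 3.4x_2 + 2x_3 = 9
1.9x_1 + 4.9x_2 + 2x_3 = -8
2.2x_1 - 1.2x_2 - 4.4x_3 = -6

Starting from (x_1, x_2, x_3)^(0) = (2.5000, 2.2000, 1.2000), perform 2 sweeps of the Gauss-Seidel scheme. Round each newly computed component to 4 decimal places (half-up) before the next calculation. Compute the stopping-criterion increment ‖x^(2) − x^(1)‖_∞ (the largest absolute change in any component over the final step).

2.0620

Iteration 1:
  x_1 = (9 - (3.4)·2.2000 - (2)·1.2000) / (6.4) = -0.1375
  x_2 = (-8 - (1.9)·-0.1375 - (2)·1.2000) / (4.9) = -2.0691
  x_3 = (-6 - (2.2)·-0.1375 - (-1.2)·-2.0691) / (-4.4) = 1.8592
Iteration 2:
  x_1 = (9 - (3.4)·-2.0691 - (2)·1.8592) / (6.4) = 1.9245
  x_2 = (-8 - (1.9)·1.9245 - (2)·1.8592) / (4.9) = -3.1377
  x_3 = (-6 - (2.2)·1.9245 - (-1.2)·-3.1377) / (-4.4) = 3.1816
Change: (2.0620, -1.0686, 1.3224) → max |·| = 2.0620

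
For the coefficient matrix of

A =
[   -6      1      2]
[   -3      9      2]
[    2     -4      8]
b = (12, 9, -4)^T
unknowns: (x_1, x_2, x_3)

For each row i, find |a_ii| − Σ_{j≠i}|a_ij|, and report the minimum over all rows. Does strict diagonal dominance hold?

2

row 1: |-6| − (1+2) = 3
row 2: |9| − (3+2) = 4
row 3: |8| − (2+4) = 2
minimum over rows = 2 → strictly diagonally dominant (convergence guaranteed)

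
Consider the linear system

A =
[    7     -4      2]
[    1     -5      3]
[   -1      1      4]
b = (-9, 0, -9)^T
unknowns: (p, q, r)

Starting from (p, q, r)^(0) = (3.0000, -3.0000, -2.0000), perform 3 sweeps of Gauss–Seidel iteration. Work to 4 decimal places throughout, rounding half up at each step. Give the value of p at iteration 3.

-1.6711

Iteration 1:
  p = (-9 - (-4)·-3.0000 - (2)·-2.0000) / (7) = -2.4286
  q = (0 - (1)·-2.4286 - (3)·-2.0000) / (-5) = -1.6857
  r = (-9 - (-1)·-2.4286 - (1)·-1.6857) / (4) = -2.4357
Iteration 2:
  p = (-9 - (-4)·-1.6857 - (2)·-2.4357) / (7) = -1.5531
  q = (0 - (1)·-1.5531 - (3)·-2.4357) / (-5) = -1.7720
  r = (-9 - (-1)·-1.5531 - (1)·-1.7720) / (4) = -2.1953
Iteration 3:
  p = (-9 - (-4)·-1.7720 - (2)·-2.1953) / (7) = -1.6711
  q = (0 - (1)·-1.6711 - (3)·-2.1953) / (-5) = -1.6514
  r = (-9 - (-1)·-1.6711 - (1)·-1.6514) / (4) = -2.2549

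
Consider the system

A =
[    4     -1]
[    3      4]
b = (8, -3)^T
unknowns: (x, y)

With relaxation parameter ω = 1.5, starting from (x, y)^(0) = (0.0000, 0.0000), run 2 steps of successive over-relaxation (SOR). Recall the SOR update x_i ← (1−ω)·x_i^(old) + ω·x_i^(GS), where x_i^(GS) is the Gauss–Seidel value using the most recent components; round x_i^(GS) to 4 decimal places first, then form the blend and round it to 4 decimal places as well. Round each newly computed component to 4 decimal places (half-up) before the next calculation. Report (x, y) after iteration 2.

(-0.1875, 1.3359)

Iteration 1:
  x: GS value = (8 - (-1)·0.0000) / (4) = 2.0000;  x ← (1−ω)·0.0000 + ω·2.0000 = 3.0000
  y: GS value = (-3 - (3)·3.0000) / (4) = -3.0000;  y ← (1−ω)·0.0000 + ω·-3.0000 = -4.5000
Iteration 2:
  x: GS value = (8 - (-1)·-4.5000) / (4) = 0.8750;  x ← (1−ω)·3.0000 + ω·0.8750 = -0.1875
  y: GS value = (-3 - (3)·-0.1875) / (4) = -0.6094;  y ← (1−ω)·-4.5000 + ω·-0.6094 = 1.3359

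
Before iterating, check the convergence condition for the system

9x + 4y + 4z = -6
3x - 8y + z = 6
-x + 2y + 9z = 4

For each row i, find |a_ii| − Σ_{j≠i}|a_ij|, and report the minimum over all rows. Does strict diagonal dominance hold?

1

row 1: |9| − (4+4) = 1
row 2: |-8| − (3+1) = 4
row 3: |9| − (1+2) = 6
minimum over rows = 1 → strictly diagonally dominant (convergence guaranteed)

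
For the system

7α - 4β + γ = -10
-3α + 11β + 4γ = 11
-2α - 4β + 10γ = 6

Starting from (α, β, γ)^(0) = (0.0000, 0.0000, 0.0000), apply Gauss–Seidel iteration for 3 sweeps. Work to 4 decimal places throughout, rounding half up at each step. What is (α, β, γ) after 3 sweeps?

Iteration 1:
  α = (-10 - (-4)·0.0000 - (1)·0.0000) / (7) = -1.4286
  β = (11 - (-3)·-1.4286 - (4)·0.0000) / (11) = 0.6104
  γ = (6 - (-2)·-1.4286 - (-4)·0.6104) / (10) = 0.5584
Iteration 2:
  α = (-10 - (-4)·0.6104 - (1)·0.5584) / (7) = -1.1595
  β = (11 - (-3)·-1.1595 - (4)·0.5584) / (11) = 0.4807
  γ = (6 - (-2)·-1.1595 - (-4)·0.4807) / (10) = 0.5604
Iteration 3:
  α = (-10 - (-4)·0.4807 - (1)·0.5604) / (7) = -1.2339
  β = (11 - (-3)·-1.2339 - (4)·0.5604) / (11) = 0.4597
  γ = (6 - (-2)·-1.2339 - (-4)·0.4597) / (10) = 0.5371

(-1.2339, 0.4597, 0.5371)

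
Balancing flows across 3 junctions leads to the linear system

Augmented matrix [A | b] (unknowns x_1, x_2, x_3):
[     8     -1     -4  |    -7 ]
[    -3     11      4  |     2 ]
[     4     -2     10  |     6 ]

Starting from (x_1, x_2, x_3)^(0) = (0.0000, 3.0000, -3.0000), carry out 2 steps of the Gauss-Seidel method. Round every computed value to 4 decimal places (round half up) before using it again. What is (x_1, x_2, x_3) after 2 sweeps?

(-0.0113, -0.3833, 0.5279)

Iteration 1:
  x_1 = (-7 - (-1)·3.0000 - (-4)·-3.0000) / (8) = -2.0000
  x_2 = (2 - (-3)·-2.0000 - (4)·-3.0000) / (11) = 0.7273
  x_3 = (6 - (4)·-2.0000 - (-2)·0.7273) / (10) = 1.5455
Iteration 2:
  x_1 = (-7 - (-1)·0.7273 - (-4)·1.5455) / (8) = -0.0113
  x_2 = (2 - (-3)·-0.0113 - (4)·1.5455) / (11) = -0.3833
  x_3 = (6 - (4)·-0.0113 - (-2)·-0.3833) / (10) = 0.5279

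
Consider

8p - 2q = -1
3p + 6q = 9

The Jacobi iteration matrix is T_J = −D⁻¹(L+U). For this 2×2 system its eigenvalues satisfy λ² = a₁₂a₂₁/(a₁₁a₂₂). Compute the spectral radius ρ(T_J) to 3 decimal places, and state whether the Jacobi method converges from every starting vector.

a₁₂a₂₁/(a₁₁a₂₂) = (-2)·(3) / ((8)·(6)) = -0.125000
ρ = √|-0.125000| = √0.125000 = 0.354
ρ < 1, so Jacobi converges

0.354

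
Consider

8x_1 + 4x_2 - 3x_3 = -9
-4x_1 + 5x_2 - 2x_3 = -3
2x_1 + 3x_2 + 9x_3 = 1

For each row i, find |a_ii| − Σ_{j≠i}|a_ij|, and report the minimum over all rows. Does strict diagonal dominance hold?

-1

row 1: |8| − (4+3) = 1
row 2: |5| − (4+2) = -1
row 3: |9| − (2+3) = 4
minimum over rows = -1 → not strictly diagonally dominant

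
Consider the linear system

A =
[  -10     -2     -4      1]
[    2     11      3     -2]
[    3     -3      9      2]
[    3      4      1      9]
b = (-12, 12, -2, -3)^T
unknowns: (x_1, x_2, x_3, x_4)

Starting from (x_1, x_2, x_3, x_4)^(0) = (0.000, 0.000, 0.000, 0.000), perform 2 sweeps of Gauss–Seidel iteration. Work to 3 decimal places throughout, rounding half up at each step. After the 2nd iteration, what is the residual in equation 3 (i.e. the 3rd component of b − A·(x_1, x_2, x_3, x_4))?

Iteration 1:
  x_1 = (-12 - (-2)·0.000 - (-4)·0.000 - (1)·0.000) / (-10) = 1.200
  x_2 = (12 - (2)·1.200 - (3)·0.000 - (-2)·0.000) / (11) = 0.873
  x_3 = (-2 - (3)·1.200 - (-3)·0.873 - (2)·0.000) / (9) = -0.331
  x_4 = (-3 - (3)·1.200 - (4)·0.873 - (1)·-0.331) / (9) = -1.085
Iteration 2:
  x_1 = (-12 - (-2)·0.873 - (-4)·-0.331 - (1)·-1.085) / (-10) = 1.049
  x_2 = (12 - (2)·1.049 - (3)·-0.331 - (-2)·-1.085) / (11) = 0.793
  x_3 = (-2 - (3)·1.049 - (-3)·0.793 - (2)·-1.085) / (9) = -0.066
  x_4 = (-3 - (3)·1.049 - (4)·0.793 - (1)·-0.066) / (9) = -1.028
Residual b − A·x = (0.840, -0.679, -0.118, -0.001)

-0.118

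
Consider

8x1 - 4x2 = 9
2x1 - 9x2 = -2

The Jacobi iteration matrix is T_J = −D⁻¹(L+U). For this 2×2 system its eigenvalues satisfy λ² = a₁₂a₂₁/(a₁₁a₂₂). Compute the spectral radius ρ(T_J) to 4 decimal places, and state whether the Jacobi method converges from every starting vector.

a₁₂a₂₁/(a₁₁a₂₂) = (-4)·(2) / ((8)·(-9)) = 0.111111
ρ = √|0.111111| = √0.111111 = 0.3333
ρ < 1, so Jacobi converges

0.3333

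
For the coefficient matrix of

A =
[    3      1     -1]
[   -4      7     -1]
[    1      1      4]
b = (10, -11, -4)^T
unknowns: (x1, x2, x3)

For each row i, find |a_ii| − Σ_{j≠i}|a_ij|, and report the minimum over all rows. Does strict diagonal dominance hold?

1

row 1: |3| − (1+1) = 1
row 2: |7| − (4+1) = 2
row 3: |4| − (1+1) = 2
minimum over rows = 1 → strictly diagonally dominant (convergence guaranteed)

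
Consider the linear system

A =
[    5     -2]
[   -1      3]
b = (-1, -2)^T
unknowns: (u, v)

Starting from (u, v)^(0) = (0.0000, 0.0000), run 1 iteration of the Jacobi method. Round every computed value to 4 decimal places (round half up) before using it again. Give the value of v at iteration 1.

Iteration 1:
  u = (-1 - (-2)·0.0000) / (5) = -0.2000
  v = (-2 - (-1)·0.0000) / (3) = -0.6667

-0.6667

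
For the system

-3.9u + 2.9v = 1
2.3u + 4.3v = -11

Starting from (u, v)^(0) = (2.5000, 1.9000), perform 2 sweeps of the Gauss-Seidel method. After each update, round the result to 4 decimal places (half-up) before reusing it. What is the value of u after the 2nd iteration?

Iteration 1:
  u = (1 - (2.9)·1.9000) / (-3.9) = 1.1564
  v = (-11 - (2.3)·1.1564) / (4.3) = -3.1767
Iteration 2:
  u = (1 - (2.9)·-3.1767) / (-3.9) = -2.6186
  v = (-11 - (2.3)·-2.6186) / (4.3) = -1.1575

-2.6186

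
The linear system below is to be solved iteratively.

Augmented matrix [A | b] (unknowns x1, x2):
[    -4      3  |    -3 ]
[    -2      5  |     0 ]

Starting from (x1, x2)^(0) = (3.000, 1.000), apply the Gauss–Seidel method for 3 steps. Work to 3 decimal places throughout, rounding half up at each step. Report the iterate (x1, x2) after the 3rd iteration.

Iteration 1:
  x1 = (-3 - (3)·1.000) / (-4) = 1.500
  x2 = (0 - (-2)·1.500) / (5) = 0.600
Iteration 2:
  x1 = (-3 - (3)·0.600) / (-4) = 1.200
  x2 = (0 - (-2)·1.200) / (5) = 0.480
Iteration 3:
  x1 = (-3 - (3)·0.480) / (-4) = 1.110
  x2 = (0 - (-2)·1.110) / (5) = 0.444

(1.110, 0.444)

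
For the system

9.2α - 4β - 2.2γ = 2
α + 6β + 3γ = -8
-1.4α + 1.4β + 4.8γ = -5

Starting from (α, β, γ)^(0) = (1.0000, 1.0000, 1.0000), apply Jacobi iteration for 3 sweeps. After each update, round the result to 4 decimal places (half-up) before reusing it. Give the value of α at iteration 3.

-0.2479

Iteration 1:
  α = (2 - (-4)·1.0000 - (-2.2)·1.0000) / (9.2) = 0.8913
  β = (-8 - (1)·1.0000 - (3)·1.0000) / (6) = -2.0000
  γ = (-5 - (-1.4)·1.0000 - (1.4)·1.0000) / (4.8) = -1.0417
Iteration 2:
  α = (2 - (-4)·-2.0000 - (-2.2)·-1.0417) / (9.2) = -0.9013
  β = (-8 - (1)·0.8913 - (3)·-1.0417) / (6) = -0.9610
  γ = (-5 - (-1.4)·0.8913 - (1.4)·-2.0000) / (4.8) = -0.1984
Iteration 3:
  α = (2 - (-4)·-0.9610 - (-2.2)·-0.1984) / (9.2) = -0.2479
  β = (-8 - (1)·-0.9013 - (3)·-0.1984) / (6) = -1.0839
  γ = (-5 - (-1.4)·-0.9013 - (1.4)·-0.9610) / (4.8) = -1.0243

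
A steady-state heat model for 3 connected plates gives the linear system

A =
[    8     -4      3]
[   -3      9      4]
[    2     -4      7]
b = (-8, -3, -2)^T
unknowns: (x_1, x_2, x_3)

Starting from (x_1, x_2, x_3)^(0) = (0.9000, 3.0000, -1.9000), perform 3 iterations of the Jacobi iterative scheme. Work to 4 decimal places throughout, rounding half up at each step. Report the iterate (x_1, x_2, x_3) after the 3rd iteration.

Iteration 1:
  x_1 = (-8 - (-4)·3.0000 - (3)·-1.9000) / (8) = 1.2125
  x_2 = (-3 - (-3)·0.9000 - (4)·-1.9000) / (9) = 0.8111
  x_3 = (-2 - (2)·0.9000 - (-4)·3.0000) / (7) = 1.1714
Iteration 2:
  x_1 = (-8 - (-4)·0.8111 - (3)·1.1714) / (8) = -1.0337
  x_2 = (-3 - (-3)·1.2125 - (4)·1.1714) / (9) = -0.4498
  x_3 = (-2 - (2)·1.2125 - (-4)·0.8111) / (7) = -0.1687
Iteration 3:
  x_1 = (-8 - (-4)·-0.4498 - (3)·-0.1687) / (8) = -1.1616
  x_2 = (-3 - (-3)·-1.0337 - (4)·-0.1687) / (9) = -0.6029
  x_3 = (-2 - (2)·-1.0337 - (-4)·-0.4498) / (7) = -0.2474

(-1.1616, -0.6029, -0.2474)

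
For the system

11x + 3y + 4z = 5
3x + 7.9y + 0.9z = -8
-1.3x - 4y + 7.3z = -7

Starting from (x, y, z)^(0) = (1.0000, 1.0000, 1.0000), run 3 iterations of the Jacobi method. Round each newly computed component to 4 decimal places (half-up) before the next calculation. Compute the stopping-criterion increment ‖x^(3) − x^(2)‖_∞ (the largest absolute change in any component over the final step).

0.5244

Iteration 1:
  x = (5 - (3)·1.0000 - (4)·1.0000) / (11) = -0.1818
  y = (-8 - (3)·1.0000 - (0.9)·1.0000) / (7.9) = -1.5063
  z = (-7 - (-1.3)·1.0000 - (-4)·1.0000) / (7.3) = -0.2329
Iteration 2:
  x = (5 - (3)·-1.5063 - (4)·-0.2329) / (11) = 0.9500
  y = (-8 - (3)·-0.1818 - (0.9)·-0.2329) / (7.9) = -0.9171
  z = (-7 - (-1.3)·-0.1818 - (-4)·-1.5063) / (7.3) = -1.8166
Iteration 3:
  x = (5 - (3)·-0.9171 - (4)·-1.8166) / (11) = 1.3652
  y = (-8 - (3)·0.9500 - (0.9)·-1.8166) / (7.9) = -1.1665
  z = (-7 - (-1.3)·0.9500 - (-4)·-0.9171) / (7.3) = -1.2922
Change: (0.4152, -0.2494, 0.5244) → max |·| = 0.5244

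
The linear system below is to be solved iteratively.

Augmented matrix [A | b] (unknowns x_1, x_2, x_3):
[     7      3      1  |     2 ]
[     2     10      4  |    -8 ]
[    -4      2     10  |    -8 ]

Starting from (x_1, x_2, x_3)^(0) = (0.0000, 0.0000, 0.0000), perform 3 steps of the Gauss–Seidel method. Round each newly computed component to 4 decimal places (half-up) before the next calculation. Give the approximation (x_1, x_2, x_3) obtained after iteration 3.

(0.6543, -0.7863, -0.3810)

Iteration 1:
  x_1 = (2 - (3)·0.0000 - (1)·0.0000) / (7) = 0.2857
  x_2 = (-8 - (2)·0.2857 - (4)·0.0000) / (10) = -0.8571
  x_3 = (-8 - (-4)·0.2857 - (2)·-0.8571) / (10) = -0.5143
Iteration 2:
  x_1 = (2 - (3)·-0.8571 - (1)·-0.5143) / (7) = 0.7265
  x_2 = (-8 - (2)·0.7265 - (4)·-0.5143) / (10) = -0.7396
  x_3 = (-8 - (-4)·0.7265 - (2)·-0.7396) / (10) = -0.3615
Iteration 3:
  x_1 = (2 - (3)·-0.7396 - (1)·-0.3615) / (7) = 0.6543
  x_2 = (-8 - (2)·0.6543 - (4)·-0.3615) / (10) = -0.7863
  x_3 = (-8 - (-4)·0.6543 - (2)·-0.7863) / (10) = -0.3810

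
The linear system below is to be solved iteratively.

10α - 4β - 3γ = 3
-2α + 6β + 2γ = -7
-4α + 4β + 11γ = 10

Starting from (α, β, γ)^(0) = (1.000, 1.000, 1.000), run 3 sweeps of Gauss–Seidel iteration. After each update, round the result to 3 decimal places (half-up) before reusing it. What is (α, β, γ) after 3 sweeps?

Iteration 1:
  α = (3 - (-4)·1.000 - (-3)·1.000) / (10) = 1.000
  β = (-7 - (-2)·1.000 - (2)·1.000) / (6) = -1.167
  γ = (10 - (-4)·1.000 - (4)·-1.167) / (11) = 1.697
Iteration 2:
  α = (3 - (-4)·-1.167 - (-3)·1.697) / (10) = 0.342
  β = (-7 - (-2)·0.342 - (2)·1.697) / (6) = -1.618
  γ = (10 - (-4)·0.342 - (4)·-1.618) / (11) = 1.622
Iteration 3:
  α = (3 - (-4)·-1.618 - (-3)·1.622) / (10) = 0.139
  β = (-7 - (-2)·0.139 - (2)·1.622) / (6) = -1.661
  γ = (10 - (-4)·0.139 - (4)·-1.661) / (11) = 1.564

(0.139, -1.661, 1.564)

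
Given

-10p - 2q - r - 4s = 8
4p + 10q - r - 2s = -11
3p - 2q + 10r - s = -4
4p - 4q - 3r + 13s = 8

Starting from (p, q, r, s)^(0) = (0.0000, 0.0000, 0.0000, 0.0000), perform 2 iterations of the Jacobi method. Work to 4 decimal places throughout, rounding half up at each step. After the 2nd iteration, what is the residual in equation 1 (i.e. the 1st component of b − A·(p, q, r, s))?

Iteration 1:
  p = (8 - (-2)·0.0000 - (-1)·0.0000 - (-4)·0.0000) / (-10) = -0.8000
  q = (-11 - (4)·0.0000 - (-1)·0.0000 - (-2)·0.0000) / (10) = -1.1000
  r = (-4 - (3)·0.0000 - (-2)·0.0000 - (-1)·0.0000) / (10) = -0.4000
  s = (8 - (4)·0.0000 - (-4)·0.0000 - (-3)·0.0000) / (13) = 0.6154
Iteration 2:
  p = (8 - (-2)·-1.1000 - (-1)·-0.4000 - (-4)·0.6154) / (-10) = -0.7862
  q = (-11 - (4)·-0.8000 - (-1)·-0.4000 - (-2)·0.6154) / (10) = -0.6969
  r = (-4 - (3)·-0.8000 - (-2)·-1.1000 - (-1)·0.6154) / (10) = -0.3185
  s = (8 - (4)·-0.8000 - (-4)·-1.1000 - (-3)·-0.4000) / (13) = 0.4308
Residual b − A·x = (0.1489, -0.3431, 0.5806, 1.8013)

0.1489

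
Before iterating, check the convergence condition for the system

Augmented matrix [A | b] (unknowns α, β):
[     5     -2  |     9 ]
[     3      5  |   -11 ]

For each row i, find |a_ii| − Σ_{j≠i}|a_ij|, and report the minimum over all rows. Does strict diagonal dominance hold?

2

row 1: |5| − (2) = 3
row 2: |5| − (3) = 2
minimum over rows = 2 → strictly diagonally dominant (convergence guaranteed)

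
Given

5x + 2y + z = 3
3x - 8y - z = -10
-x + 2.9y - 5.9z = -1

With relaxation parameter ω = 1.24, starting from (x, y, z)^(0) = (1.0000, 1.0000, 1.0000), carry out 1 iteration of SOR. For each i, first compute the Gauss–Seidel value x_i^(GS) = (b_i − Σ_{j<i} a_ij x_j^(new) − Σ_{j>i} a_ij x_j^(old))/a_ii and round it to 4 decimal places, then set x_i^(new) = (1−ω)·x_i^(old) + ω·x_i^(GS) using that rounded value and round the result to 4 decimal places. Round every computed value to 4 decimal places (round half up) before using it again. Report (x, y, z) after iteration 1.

Iteration 1:
  x: GS value = (3 - (2)·1.0000 - (1)·1.0000) / (5) = 0.0000;  x ← (1−ω)·1.0000 + ω·0.0000 = -0.2400
  y: GS value = (-10 - (3)·-0.2400 - (-1)·1.0000) / (-8) = 1.0350;  y ← (1−ω)·1.0000 + ω·1.0350 = 1.0434
  z: GS value = (-1 - (-1)·-0.2400 - (2.9)·1.0434) / (-5.9) = 0.7230;  z ← (1−ω)·1.0000 + ω·0.7230 = 0.6565

(-0.2400, 1.0434, 0.6565)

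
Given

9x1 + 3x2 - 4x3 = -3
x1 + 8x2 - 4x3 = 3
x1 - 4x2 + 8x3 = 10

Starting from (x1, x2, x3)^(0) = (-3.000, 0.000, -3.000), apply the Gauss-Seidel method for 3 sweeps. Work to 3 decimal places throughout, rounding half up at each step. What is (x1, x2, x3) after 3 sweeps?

(0.107, 1.166, 1.820)

Iteration 1:
  x1 = (-3 - (3)·0.000 - (-4)·-3.000) / (9) = -1.667
  x2 = (3 - (1)·-1.667 - (-4)·-3.000) / (8) = -0.917
  x3 = (10 - (1)·-1.667 - (-4)·-0.917) / (8) = 1.000
Iteration 2:
  x1 = (-3 - (3)·-0.917 - (-4)·1.000) / (9) = 0.417
  x2 = (3 - (1)·0.417 - (-4)·1.000) / (8) = 0.823
  x3 = (10 - (1)·0.417 - (-4)·0.823) / (8) = 1.609
Iteration 3:
  x1 = (-3 - (3)·0.823 - (-4)·1.609) / (9) = 0.107
  x2 = (3 - (1)·0.107 - (-4)·1.609) / (8) = 1.166
  x3 = (10 - (1)·0.107 - (-4)·1.166) / (8) = 1.820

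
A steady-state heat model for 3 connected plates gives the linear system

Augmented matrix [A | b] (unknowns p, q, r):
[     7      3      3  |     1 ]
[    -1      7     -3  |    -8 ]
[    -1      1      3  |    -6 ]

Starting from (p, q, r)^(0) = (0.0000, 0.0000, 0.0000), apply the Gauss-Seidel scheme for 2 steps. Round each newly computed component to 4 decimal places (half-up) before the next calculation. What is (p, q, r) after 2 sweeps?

(1.3003, -1.6335, -1.0221)

Iteration 1:
  p = (1 - (3)·0.0000 - (3)·0.0000) / (7) = 0.1429
  q = (-8 - (-1)·0.1429 - (-3)·0.0000) / (7) = -1.1224
  r = (-6 - (-1)·0.1429 - (1)·-1.1224) / (3) = -1.5782
Iteration 2:
  p = (1 - (3)·-1.1224 - (3)·-1.5782) / (7) = 1.3003
  q = (-8 - (-1)·1.3003 - (-3)·-1.5782) / (7) = -1.6335
  r = (-6 - (-1)·1.3003 - (1)·-1.6335) / (3) = -1.0221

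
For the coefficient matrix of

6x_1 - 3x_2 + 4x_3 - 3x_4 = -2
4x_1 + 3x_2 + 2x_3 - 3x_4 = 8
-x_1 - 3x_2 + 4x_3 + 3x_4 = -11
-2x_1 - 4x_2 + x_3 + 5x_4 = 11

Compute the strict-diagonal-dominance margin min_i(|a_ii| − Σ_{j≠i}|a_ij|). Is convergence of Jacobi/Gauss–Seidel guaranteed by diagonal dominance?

-6

row 1: |6| − (3+4+3) = -4
row 2: |3| − (4+2+3) = -6
row 3: |4| − (1+3+3) = -3
row 4: |5| − (2+4+1) = -2
minimum over rows = -6 → not strictly diagonally dominant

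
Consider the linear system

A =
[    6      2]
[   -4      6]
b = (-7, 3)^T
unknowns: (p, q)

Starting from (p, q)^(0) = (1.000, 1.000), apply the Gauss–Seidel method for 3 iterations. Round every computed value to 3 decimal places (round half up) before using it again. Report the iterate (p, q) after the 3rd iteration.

(-1.111, -0.241)

Iteration 1:
  p = (-7 - (2)·1.000) / (6) = -1.500
  q = (3 - (-4)·-1.500) / (6) = -0.500
Iteration 2:
  p = (-7 - (2)·-0.500) / (6) = -1.000
  q = (3 - (-4)·-1.000) / (6) = -0.167
Iteration 3:
  p = (-7 - (2)·-0.167) / (6) = -1.111
  q = (3 - (-4)·-1.111) / (6) = -0.241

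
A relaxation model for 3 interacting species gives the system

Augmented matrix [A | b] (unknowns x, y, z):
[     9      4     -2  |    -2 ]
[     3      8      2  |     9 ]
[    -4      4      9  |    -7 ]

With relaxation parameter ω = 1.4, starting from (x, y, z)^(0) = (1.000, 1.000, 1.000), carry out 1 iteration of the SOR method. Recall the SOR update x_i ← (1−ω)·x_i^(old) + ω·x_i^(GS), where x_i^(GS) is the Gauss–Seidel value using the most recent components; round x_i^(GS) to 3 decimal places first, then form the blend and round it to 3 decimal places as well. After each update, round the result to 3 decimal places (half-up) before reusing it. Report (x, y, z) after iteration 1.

(-1.022, 1.361, -2.972)

Iteration 1:
  x: GS value = (-2 - (4)·1.000 - (-2)·1.000) / (9) = -0.444;  x ← (1−ω)·1.000 + ω·-0.444 = -1.022
  y: GS value = (9 - (3)·-1.022 - (2)·1.000) / (8) = 1.258;  y ← (1−ω)·1.000 + ω·1.258 = 1.361
  z: GS value = (-7 - (-4)·-1.022 - (4)·1.361) / (9) = -1.837;  z ← (1−ω)·1.000 + ω·-1.837 = -2.972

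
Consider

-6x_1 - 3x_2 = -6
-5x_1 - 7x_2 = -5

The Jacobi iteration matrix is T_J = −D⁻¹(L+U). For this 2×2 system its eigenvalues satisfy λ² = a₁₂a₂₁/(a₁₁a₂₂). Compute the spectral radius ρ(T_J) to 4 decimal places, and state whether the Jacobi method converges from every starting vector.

0.5976

a₁₂a₂₁/(a₁₁a₂₂) = (-3)·(-5) / ((-6)·(-7)) = 0.357143
ρ = √|0.357143| = √0.357143 = 0.5976
ρ < 1, so Jacobi converges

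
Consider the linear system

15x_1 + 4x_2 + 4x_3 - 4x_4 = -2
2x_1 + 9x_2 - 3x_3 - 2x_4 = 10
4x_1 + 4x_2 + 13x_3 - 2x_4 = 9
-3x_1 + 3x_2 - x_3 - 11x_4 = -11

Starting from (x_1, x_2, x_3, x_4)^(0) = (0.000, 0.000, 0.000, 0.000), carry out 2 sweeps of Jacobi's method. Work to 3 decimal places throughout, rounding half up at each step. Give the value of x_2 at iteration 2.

Iteration 1:
  x_1 = (-2 - (4)·0.000 - (4)·0.000 - (-4)·0.000) / (15) = -0.133
  x_2 = (10 - (2)·0.000 - (-3)·0.000 - (-2)·0.000) / (9) = 1.111
  x_3 = (9 - (4)·0.000 - (4)·0.000 - (-2)·0.000) / (13) = 0.692
  x_4 = (-11 - (-3)·0.000 - (3)·0.000 - (-1)·0.000) / (-11) = 1.000
Iteration 2:
  x_1 = (-2 - (4)·1.111 - (4)·0.692 - (-4)·1.000) / (15) = -0.347
  x_2 = (10 - (2)·-0.133 - (-3)·0.692 - (-2)·1.000) / (9) = 1.594
  x_3 = (9 - (4)·-0.133 - (4)·1.111 - (-2)·1.000) / (13) = 0.545
  x_4 = (-11 - (-3)·-0.133 - (3)·1.111 - (-1)·0.692) / (-11) = 1.276

1.594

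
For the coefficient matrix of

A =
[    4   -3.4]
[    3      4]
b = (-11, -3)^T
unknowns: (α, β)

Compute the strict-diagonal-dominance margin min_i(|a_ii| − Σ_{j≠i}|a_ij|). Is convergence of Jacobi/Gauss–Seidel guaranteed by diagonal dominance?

row 1: |4| − (3.4) = 0.6
row 2: |4| − (3) = 1
minimum over rows = 0.6 → strictly diagonally dominant (convergence guaranteed)

0.6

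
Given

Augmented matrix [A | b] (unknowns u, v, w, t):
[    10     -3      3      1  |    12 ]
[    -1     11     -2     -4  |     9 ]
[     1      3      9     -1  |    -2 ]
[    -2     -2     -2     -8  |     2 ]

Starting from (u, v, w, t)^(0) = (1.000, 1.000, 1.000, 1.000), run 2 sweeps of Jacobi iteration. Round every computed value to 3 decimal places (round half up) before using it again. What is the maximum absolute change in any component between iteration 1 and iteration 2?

Iteration 1:
  u = (12 - (-3)·1.000 - (3)·1.000 - (1)·1.000) / (10) = 1.100
  v = (9 - (-1)·1.000 - (-2)·1.000 - (-4)·1.000) / (11) = 1.455
  w = (-2 - (1)·1.000 - (3)·1.000 - (-1)·1.000) / (9) = -0.556
  t = (2 - (-2)·1.000 - (-2)·1.000 - (-2)·1.000) / (-8) = -1.000
Iteration 2:
  u = (12 - (-3)·1.455 - (3)·-0.556 - (1)·-1.000) / (10) = 1.903
  v = (9 - (-1)·1.100 - (-2)·-0.556 - (-4)·-1.000) / (11) = 0.453
  w = (-2 - (1)·1.100 - (3)·1.455 - (-1)·-1.000) / (9) = -0.941
  t = (2 - (-2)·1.100 - (-2)·1.455 - (-2)·-0.556) / (-8) = -0.750
Change: (0.803, -1.002, -0.385, 0.250) → max |·| = 1.002

1.002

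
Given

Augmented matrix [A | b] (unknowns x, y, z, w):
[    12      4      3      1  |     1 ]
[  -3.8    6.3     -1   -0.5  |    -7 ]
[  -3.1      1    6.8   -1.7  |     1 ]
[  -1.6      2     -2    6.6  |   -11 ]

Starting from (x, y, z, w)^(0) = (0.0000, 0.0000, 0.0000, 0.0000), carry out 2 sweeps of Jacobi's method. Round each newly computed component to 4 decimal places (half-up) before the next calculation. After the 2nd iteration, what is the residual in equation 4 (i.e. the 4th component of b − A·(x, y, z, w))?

Iteration 1:
  x = (1 - (4)·0.0000 - (3)·0.0000 - (1)·0.0000) / (12) = 0.0833
  y = (-7 - (-3.8)·0.0000 - (-1)·0.0000 - (-0.5)·0.0000) / (6.3) = -1.1111
  z = (1 - (-3.1)·0.0000 - (1)·0.0000 - (-1.7)·0.0000) / (6.8) = 0.1471
  w = (-11 - (-1.6)·0.0000 - (2)·0.0000 - (-2)·0.0000) / (6.6) = -1.6667
Iteration 2:
  x = (1 - (4)·-1.1111 - (3)·0.1471 - (1)·-1.6667) / (12) = 0.5558
  y = (-7 - (-3.8)·0.0833 - (-1)·0.1471 - (-0.5)·-1.6667) / (6.3) = -1.1698
  z = (1 - (-3.1)·0.0833 - (1)·-1.1111 - (-1.7)·-1.6667) / (6.8) = -0.0682
  w = (-11 - (-1.6)·0.0833 - (2)·-1.1111 - (-2)·0.1471) / (6.6) = -1.2652
Residual b − A·x = (0.4794, 1.7810, 2.2057, 0.4428)

0.4428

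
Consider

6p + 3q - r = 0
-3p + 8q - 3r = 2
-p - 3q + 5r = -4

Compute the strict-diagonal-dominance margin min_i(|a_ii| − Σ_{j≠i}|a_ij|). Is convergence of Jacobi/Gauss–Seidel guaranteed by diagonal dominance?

1

row 1: |6| − (3+1) = 2
row 2: |8| − (3+3) = 2
row 3: |5| − (1+3) = 1
minimum over rows = 1 → strictly diagonally dominant (convergence guaranteed)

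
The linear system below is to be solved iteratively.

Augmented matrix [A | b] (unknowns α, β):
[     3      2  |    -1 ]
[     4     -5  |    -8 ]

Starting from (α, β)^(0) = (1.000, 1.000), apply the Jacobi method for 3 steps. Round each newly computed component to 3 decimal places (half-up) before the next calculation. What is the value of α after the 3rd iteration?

-0.867

Iteration 1:
  α = (-1 - (2)·1.000) / (3) = -1.000
  β = (-8 - (4)·1.000) / (-5) = 2.400
Iteration 2:
  α = (-1 - (2)·2.400) / (3) = -1.933
  β = (-8 - (4)·-1.000) / (-5) = 0.800
Iteration 3:
  α = (-1 - (2)·0.800) / (3) = -0.867
  β = (-8 - (4)·-1.933) / (-5) = 0.054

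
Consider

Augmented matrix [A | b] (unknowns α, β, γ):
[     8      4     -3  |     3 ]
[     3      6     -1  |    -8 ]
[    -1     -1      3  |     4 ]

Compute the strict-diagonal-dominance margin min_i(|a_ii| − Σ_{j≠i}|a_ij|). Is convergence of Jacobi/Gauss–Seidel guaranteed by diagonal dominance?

1

row 1: |8| − (4+3) = 1
row 2: |6| − (3+1) = 2
row 3: |3| − (1+1) = 1
minimum over rows = 1 → strictly diagonally dominant (convergence guaranteed)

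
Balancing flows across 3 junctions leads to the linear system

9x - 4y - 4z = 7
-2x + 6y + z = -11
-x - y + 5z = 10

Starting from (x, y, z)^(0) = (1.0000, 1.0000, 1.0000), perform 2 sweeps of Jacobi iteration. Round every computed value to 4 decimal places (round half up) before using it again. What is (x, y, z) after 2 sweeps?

Iteration 1:
  x = (7 - (-4)·1.0000 - (-4)·1.0000) / (9) = 1.6667
  y = (-11 - (-2)·1.0000 - (1)·1.0000) / (6) = -1.6667
  z = (10 - (-1)·1.0000 - (-1)·1.0000) / (5) = 2.4000
Iteration 2:
  x = (7 - (-4)·-1.6667 - (-4)·2.4000) / (9) = 1.1037
  y = (-11 - (-2)·1.6667 - (1)·2.4000) / (6) = -1.6778
  z = (10 - (-1)·1.6667 - (-1)·-1.6667) / (5) = 2.0000

(1.1037, -1.6778, 2.0000)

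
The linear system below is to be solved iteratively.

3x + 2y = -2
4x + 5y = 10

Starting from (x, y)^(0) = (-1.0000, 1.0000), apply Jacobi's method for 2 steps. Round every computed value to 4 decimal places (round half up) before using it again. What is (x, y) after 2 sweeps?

(-2.5333, 3.0666)

Iteration 1:
  x = (-2 - (2)·1.0000) / (3) = -1.3333
  y = (10 - (4)·-1.0000) / (5) = 2.8000
Iteration 2:
  x = (-2 - (2)·2.8000) / (3) = -2.5333
  y = (10 - (4)·-1.3333) / (5) = 3.0666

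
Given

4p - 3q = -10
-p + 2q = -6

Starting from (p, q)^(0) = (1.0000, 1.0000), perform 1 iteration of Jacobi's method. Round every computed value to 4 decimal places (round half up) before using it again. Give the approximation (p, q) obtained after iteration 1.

(-1.7500, -2.5000)

Iteration 1:
  p = (-10 - (-3)·1.0000) / (4) = -1.7500
  q = (-6 - (-1)·1.0000) / (2) = -2.5000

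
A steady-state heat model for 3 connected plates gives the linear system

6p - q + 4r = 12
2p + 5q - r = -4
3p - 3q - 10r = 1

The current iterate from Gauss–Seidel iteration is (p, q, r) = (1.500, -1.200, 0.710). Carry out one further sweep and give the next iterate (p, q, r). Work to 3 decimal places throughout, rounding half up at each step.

One sweep:
  p = (12 - (-1)·-1.200 - (4)·0.710) / (6) = 1.327
  q = (-4 - (2)·1.327 - (-1)·0.710) / (5) = -1.189
  r = (1 - (3)·1.327 - (-3)·-1.189) / (-10) = 0.655

(1.327, -1.189, 0.655)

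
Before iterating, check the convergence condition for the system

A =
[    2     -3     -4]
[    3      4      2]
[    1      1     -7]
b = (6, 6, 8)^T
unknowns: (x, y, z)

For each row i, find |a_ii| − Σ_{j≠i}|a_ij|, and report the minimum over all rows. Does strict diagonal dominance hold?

row 1: |2| − (3+4) = -5
row 2: |4| − (3+2) = -1
row 3: |-7| − (1+1) = 5
minimum over rows = -5 → not strictly diagonally dominant

-5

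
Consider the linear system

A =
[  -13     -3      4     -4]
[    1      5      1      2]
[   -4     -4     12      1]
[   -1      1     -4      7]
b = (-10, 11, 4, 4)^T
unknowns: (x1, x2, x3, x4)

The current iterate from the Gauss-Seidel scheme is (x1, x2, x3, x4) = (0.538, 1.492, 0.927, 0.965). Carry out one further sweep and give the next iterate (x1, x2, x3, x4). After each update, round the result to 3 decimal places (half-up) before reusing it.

(0.413, 1.546, 0.906, 0.927)

One sweep:
  x1 = (-10 - (-3)·1.492 - (4)·0.927 - (-4)·0.965) / (-13) = 0.413
  x2 = (11 - (1)·0.413 - (1)·0.927 - (2)·0.965) / (5) = 1.546
  x3 = (4 - (-4)·0.413 - (-4)·1.546 - (1)·0.965) / (12) = 0.906
  x4 = (4 - (-1)·0.413 - (1)·1.546 - (-4)·0.906) / (7) = 0.927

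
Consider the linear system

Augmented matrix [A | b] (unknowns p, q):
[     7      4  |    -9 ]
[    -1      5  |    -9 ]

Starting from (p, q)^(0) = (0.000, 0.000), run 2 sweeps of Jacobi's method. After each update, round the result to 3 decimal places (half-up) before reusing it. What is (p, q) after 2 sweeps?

(-0.257, -2.057)

Iteration 1:
  p = (-9 - (4)·0.000) / (7) = -1.286
  q = (-9 - (-1)·0.000) / (5) = -1.800
Iteration 2:
  p = (-9 - (4)·-1.800) / (7) = -0.257
  q = (-9 - (-1)·-1.286) / (5) = -2.057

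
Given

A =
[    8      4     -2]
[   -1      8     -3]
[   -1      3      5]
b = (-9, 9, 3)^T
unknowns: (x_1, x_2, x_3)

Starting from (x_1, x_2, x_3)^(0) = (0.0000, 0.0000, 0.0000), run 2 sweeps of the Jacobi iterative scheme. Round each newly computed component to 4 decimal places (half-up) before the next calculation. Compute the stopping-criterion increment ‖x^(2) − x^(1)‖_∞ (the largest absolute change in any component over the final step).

0.9000

Iteration 1:
  x_1 = (-9 - (4)·0.0000 - (-2)·0.0000) / (8) = -1.1250
  x_2 = (9 - (-1)·0.0000 - (-3)·0.0000) / (8) = 1.1250
  x_3 = (3 - (-1)·0.0000 - (3)·0.0000) / (5) = 0.6000
Iteration 2:
  x_1 = (-9 - (4)·1.1250 - (-2)·0.6000) / (8) = -1.5375
  x_2 = (9 - (-1)·-1.1250 - (-3)·0.6000) / (8) = 1.2094
  x_3 = (3 - (-1)·-1.1250 - (3)·1.1250) / (5) = -0.3000
Change: (-0.4125, 0.0844, -0.9000) → max |·| = 0.9000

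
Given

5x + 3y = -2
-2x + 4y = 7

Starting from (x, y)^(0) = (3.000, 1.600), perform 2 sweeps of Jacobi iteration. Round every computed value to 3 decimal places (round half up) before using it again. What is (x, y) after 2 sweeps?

Iteration 1:
  x = (-2 - (3)·1.600) / (5) = -1.360
  y = (7 - (-2)·3.000) / (4) = 3.250
Iteration 2:
  x = (-2 - (3)·3.250) / (5) = -2.350
  y = (7 - (-2)·-1.360) / (4) = 1.070

(-2.350, 1.070)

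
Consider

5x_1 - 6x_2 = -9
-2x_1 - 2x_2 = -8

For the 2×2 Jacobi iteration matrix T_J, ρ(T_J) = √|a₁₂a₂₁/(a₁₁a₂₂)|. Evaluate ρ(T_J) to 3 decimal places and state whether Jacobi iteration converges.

1.095

a₁₂a₂₁/(a₁₁a₂₂) = (-6)·(-2) / ((5)·(-2)) = -1.200000
ρ = √|-1.200000| = √1.200000 = 1.095
ρ > 1, so Jacobi diverges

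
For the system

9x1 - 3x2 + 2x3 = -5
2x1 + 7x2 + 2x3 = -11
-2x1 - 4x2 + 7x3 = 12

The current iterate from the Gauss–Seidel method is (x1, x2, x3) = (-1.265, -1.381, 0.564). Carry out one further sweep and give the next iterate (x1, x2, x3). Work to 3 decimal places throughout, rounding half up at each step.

One sweep:
  x1 = (-5 - (-3)·-1.381 - (2)·0.564) / (9) = -1.141
  x2 = (-11 - (2)·-1.141 - (2)·0.564) / (7) = -1.407
  x3 = (12 - (-2)·-1.141 - (-4)·-1.407) / (7) = 0.584

(-1.141, -1.407, 0.584)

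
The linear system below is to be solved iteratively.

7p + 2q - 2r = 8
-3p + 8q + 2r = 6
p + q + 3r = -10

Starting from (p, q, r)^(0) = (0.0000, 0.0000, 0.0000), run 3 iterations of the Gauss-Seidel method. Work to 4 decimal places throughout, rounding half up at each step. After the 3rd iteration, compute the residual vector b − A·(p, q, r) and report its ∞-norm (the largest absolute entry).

Iteration 1:
  p = (8 - (2)·0.0000 - (-2)·0.0000) / (7) = 1.1429
  q = (6 - (-3)·1.1429 - (2)·0.0000) / (8) = 1.1786
  r = (-10 - (1)·1.1429 - (1)·1.1786) / (3) = -4.1072
Iteration 2:
  p = (8 - (2)·1.1786 - (-2)·-4.1072) / (7) = -0.3674
  q = (6 - (-3)·-0.3674 - (2)·-4.1072) / (8) = 1.6390
  r = (-10 - (1)·-0.3674 - (1)·1.6390) / (3) = -3.7572
Iteration 3:
  p = (8 - (2)·1.6390 - (-2)·-3.7572) / (7) = -0.3989
  q = (6 - (-3)·-0.3989 - (2)·-3.7572) / (8) = 1.5397
  r = (-10 - (1)·-0.3989 - (1)·1.5397) / (3) = -3.7136
Residual b − A·x = (0.2857, -0.0871, 0.0000); ∞-norm = 0.2857

0.2857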